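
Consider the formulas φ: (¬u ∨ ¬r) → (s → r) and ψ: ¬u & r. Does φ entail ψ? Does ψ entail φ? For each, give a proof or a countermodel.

Not equivalent: only (⇐) holds.

Converse. Assume the antecedent. If u is true, the antecedent cannot hold. If u is false, the antecedent forces (u = F, r = T, s = F) or (u = F, r = T, s = T), and (¬u ∨ ¬r) → (s → r) holds there. Either way (¬u ∨ ¬r) → (s → r) holds.

Forward direction. This fails. Under u = F, r = F, s = F, the left side is true but the right side is false.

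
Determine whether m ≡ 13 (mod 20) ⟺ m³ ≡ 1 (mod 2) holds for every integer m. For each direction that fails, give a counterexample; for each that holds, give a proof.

(⟹) Suppose m ≡ 13 (mod 20). Then m³ ≡ 13³ = 2197 (mod 20), and since 2 ∣ 20, also m³ ≡ 1 (mod 2).

(⟸) This fails: take m = 1. Then 1³ = 1 ≡ 1 (mod 2), yet 1 ≡ 1 (mod 20), not 13.

The forward direction holds; the converse fails.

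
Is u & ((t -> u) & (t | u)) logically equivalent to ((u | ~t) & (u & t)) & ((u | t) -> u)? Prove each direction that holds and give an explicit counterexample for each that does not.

Only the reverse direction holds.

Forward direction. This fails. Under t = F, u = T, the left side is true but the right side is false.

Converse. Assume the antecedent. If t is true, the antecedent forces (t = T, u = T), and u & ((t -> u) & (t | u)) holds there. If t is false, the antecedent cannot hold. Either way u & ((t -> u) & (t | u)) holds.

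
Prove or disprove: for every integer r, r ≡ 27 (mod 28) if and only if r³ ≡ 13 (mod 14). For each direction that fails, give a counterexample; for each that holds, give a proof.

(⇒) holds; (⇐) fails.

(⟸) This fails: take r = 3. Then 3³ = 27 ≡ 13 (mod 14), yet 3 ≡ 3 (mod 28), not 27.

(⟹) Suppose r ≡ 27 (mod 28). Then r³ ≡ 27³ = 19683 (mod 28), and since 14 ∣ 28, also r³ ≡ 13 (mod 14).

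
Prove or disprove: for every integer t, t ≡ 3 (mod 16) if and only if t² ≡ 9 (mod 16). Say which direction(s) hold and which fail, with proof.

[⇒] Suppose t ≡ 3 (mod 16). Write t = 16j + 3. Then (16j + 3)² = 256j² + 96j + 9 = 16(16j² + 6j) + 9, so t² ≡ 9 (mod 16).

[⇐] This fails: take t = 5. Then 5² = 25 ≡ 9 (mod 16), yet 5 ≡ 5 (mod 16), not 3.

Not equivalent: only (⇒) holds.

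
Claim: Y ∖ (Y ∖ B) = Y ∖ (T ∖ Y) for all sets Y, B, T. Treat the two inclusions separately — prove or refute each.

The sets are not equal: only the forward inclusion holds.

(⟹) Let x ∈ Y ∖ (Y ∖ B). Then either x ∈ Y ∩ B and x ∉ T; or x ∈ Y ∩ B ∩ T. In each case x ∈ Y ∖ (T ∖ Y), so Y ∖ (Y ∖ B) ⊆ Y ∖ (T ∖ Y).

(⟸) This inclusion fails. Take Y = {1}, B = ∅, T = ∅; then 1 ∈ Y ∖ (T ∖ Y) but 1 ∉ Y ∖ (Y ∖ B).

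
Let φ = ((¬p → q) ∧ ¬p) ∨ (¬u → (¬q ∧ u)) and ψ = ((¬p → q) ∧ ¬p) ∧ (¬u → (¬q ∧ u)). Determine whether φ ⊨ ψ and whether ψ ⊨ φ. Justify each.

(⟹) This fails. Under p = F, u = T, q = F, the left side is true but the right side is false.

(⟸) Assume the antecedent. If p is true, the antecedent cannot hold. If p is false, the antecedent forces (p = F, u = T, q = T), and the consequent holds there. Either way the consequent holds.

Not equivalent: only (⇐) holds.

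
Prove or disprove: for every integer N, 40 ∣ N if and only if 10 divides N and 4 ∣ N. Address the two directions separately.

Only the forward direction holds.

Forward direction. If 40 ∣ N, write N = 40q. Since 40 = 4·10, N = 10·(4q), so 10 ∣ N; and since 40 = 10·4, N = 4·(10q), so 4 ∣ N.

Converse. This fails: take N = 20. Both 10 ∣ 20 and 4 ∣ 20, yet 20 is not a multiple of 40 (since 20 = 0·40 + 20), so 40 ∤ 20.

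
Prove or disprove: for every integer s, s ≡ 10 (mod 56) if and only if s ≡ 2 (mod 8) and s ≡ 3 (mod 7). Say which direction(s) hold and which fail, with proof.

(⟹) Suppose s ≡ 10 (mod 56); write s = 56j + 10. Since 8 ∣ 56, reducing mod 8 gives s ≡ 10 ≡ 2 (mod 8); since 7 ∣ 56, reducing mod 7 gives s ≡ 10 ≡ 3 (mod 7).

(⟸) Conversely, if s ≡ 2 (mod 8) and s ≡ 3 (mod 7), then by the Chinese remainder theorem s ≡ 10 (mod 56). This is exactly s ≡ 10 (mod 56).

The biconditional holds.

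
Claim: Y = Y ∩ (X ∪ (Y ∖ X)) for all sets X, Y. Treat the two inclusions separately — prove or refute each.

Forward inclusion. Let x ∈ Y. Then either x ∈ Y and x ∉ X; or x ∈ X ∩ Y. In each case x ∈ Y ∩ (X ∪ (Y ∖ X)), so Y ⊆ Y ∩ (X ∪ (Y ∖ X)).

Reverse inclusion. Let x ∈ Y ∩ (X ∪ (Y ∖ X)). Then either x ∈ Y and x ∉ X; or x ∈ X ∩ Y. In each case x ∈ Y, so Y ∩ (X ∪ (Y ∖ X)) ⊆ Y.

Both inclusions hold; the sets are equal.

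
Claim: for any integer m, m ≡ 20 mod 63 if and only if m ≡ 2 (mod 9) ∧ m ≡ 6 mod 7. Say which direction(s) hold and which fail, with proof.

(→) Suppose m ≡ 20 (mod 63); write m = 63j + 20. Since 9 ∣ 63, reducing mod 9 gives m ≡ 20 ≡ 2 (mod 9); since 7 ∣ 63, reducing mod 7 gives m ≡ 20 ≡ 6 (mod 7).

(←) Conversely, if m ≡ 2 (mod 9) and m ≡ 6 (mod 7), then by the Chinese remainder theorem m ≡ 20 (mod 63). This is exactly m ≡ 20 (mod 63).

Both implications hold.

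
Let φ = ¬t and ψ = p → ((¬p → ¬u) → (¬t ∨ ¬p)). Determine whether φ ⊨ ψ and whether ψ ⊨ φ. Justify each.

Not equivalent: only (⇒) holds.

(⇒) Assume the antecedent. If p is true, the antecedent forces (p = T, u = F, t = F) or (p = T, u = T, t = F), and p → ((¬p → ¬u) → (¬t ∨ ¬p)) holds there. If p is false, p → ((¬p → ¬u) → (¬t ∨ ¬p)) reduces to true regardless of the other variables. Either way p → ((¬p → ¬u) → (¬t ∨ ¬p)) holds.

(⇐) This fails. Under p = F, u = F, t = T, the left side is false but the right side is true.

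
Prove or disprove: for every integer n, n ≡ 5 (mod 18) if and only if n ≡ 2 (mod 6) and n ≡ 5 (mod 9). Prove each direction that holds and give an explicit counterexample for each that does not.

[⇒] This fails: n = 5 gives 5 ≡ 5 (mod 18) but 5 ≡ 5 (mod 6), so the conjunction on the right does not hold.

[⇐] This fails: n = 14 satisfies both congruences on the right (14 ≡ 2 mod 6 and 14 ≡ 5 mod 9) yet 14 ≡ 14 (mod 18), not 5.

Both directions fail.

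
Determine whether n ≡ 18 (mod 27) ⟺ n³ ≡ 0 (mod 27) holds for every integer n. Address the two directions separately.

Not equivalent: only (⇒) holds.

(⇐) This fails: take n = 0. Then 0³ = 0 ≡ 0 (mod 27), yet 0 ≡ 0 (mod 27), not 18.

(⇒) Suppose n ≡ 18 (mod 27). Write n = 27j + 18. Then (27j + 18)³ = 19683j³ + 39366j² + 26244j + 5832 = 27(729j³ + 1458j² + 972j + 216) + 0, so n³ ≡ 0 (mod 27).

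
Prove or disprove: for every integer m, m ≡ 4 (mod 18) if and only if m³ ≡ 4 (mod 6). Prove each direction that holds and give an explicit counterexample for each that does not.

Only the forward direction holds.

(⇒) Suppose m ≡ 4 (mod 18). Then m³ ≡ 4³ = 64 (mod 18), and since 6 ∣ 18, also m³ ≡ 4 (mod 6).

(⇐) This fails: take m = 10. Then 10³ = 1000 ≡ 4 (mod 6), yet 10 ≡ 10 (mod 18), not 4.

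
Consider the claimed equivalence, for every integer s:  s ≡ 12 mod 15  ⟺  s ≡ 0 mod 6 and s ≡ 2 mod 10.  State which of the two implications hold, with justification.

(⇒) This fails: s = 27 gives 27 ≡ 12 (mod 15) but 27 ≡ 3 (mod 6), so the conjunction on the right does not hold.

(⇐) Conversely, if s ≡ 0 (mod 6) and s ≡ 2 (mod 10), then by the Chinese remainder theorem s ≡ 12 (mod 30). Since 12 ≡ 12 (mod 15) and 15 ∣ 30, we get s ≡ 12 (mod 15).

Only the reverse direction holds.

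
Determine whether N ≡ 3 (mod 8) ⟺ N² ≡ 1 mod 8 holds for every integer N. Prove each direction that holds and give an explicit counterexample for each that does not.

(⇒) holds; (⇐) fails.

(→) Suppose N ≡ 3 (mod 8). Write N = 8j + 3. Then (8j + 3)² = 64j² + 48j + 9 = 8(8j² + 6j + 1) + 1, so N² ≡ 1 (mod 8).

(←) This fails: take N = 1. Then 1² = 1 ≡ 1 (mod 8), yet 1 ≡ 1 (mod 8), not 3.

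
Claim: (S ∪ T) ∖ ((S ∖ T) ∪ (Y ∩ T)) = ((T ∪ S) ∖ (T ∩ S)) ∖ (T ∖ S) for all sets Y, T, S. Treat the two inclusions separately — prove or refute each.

Both inclusions fail.

Forward inclusion. This inclusion fails. Take Y = ∅, T = {1}, S = ∅; then 1 ∈ (S ∪ T) ∖ ((S ∖ T) ∪ (Y ∩ T)) but 1 ∉ ((T ∪ S) ∖ (T ∩ S)) ∖ (T ∖ S).

Reverse inclusion. This inclusion fails. Take Y = ∅, T = ∅, S = {1}; then 1 ∈ ((T ∪ S) ∖ (T ∩ S)) ∖ (T ∖ S) but 1 ∉ (S ∪ T) ∖ ((S ∖ T) ∪ (Y ∩ T)).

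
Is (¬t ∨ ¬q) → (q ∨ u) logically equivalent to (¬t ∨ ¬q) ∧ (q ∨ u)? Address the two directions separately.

Only the converse holds.

[⇒] This fails. Under q = T, t = T, u = F, the left side is true but the right side is false.

[⇐] Assume the antecedent. If q is true, (¬t ∨ ¬q) → (q ∨ u) reduces to true regardless of the other variables. If q is false, the antecedent forces (q = F, t = F, u = T) or (q = F, t = T, u = T), and (¬t ∨ ¬q) → (q ∨ u) holds there. Either way (¬t ∨ ¬q) → (q ∨ u) holds.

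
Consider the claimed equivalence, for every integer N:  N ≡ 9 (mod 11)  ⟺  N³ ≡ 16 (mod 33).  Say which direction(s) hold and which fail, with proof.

[⇒] This fails: take N = 9. Then 9 ≡ 9 (mod 11), but 9³ = 729 ≡ 3 (mod 33), not 16.

[⇐] This fails: take N = 25. Then 25³ = 15625 ≡ 16 (mod 33), yet 25 ≡ 3 (mod 11), not 9.

Both directions fail.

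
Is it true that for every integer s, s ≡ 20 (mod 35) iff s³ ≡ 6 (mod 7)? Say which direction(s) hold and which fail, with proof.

(→) Suppose s ≡ 20 (mod 35). Then s³ ≡ 20³ = 8000 (mod 35), and since 7 ∣ 35, also s³ ≡ 6 (mod 7).

(←) This fails: take s = 3. Then 3³ = 27 ≡ 6 (mod 7), yet 3 ≡ 3 (mod 35), not 20.

Only the forward implication holds.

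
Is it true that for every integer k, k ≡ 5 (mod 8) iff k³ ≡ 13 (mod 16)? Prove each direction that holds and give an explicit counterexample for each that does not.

(⇐) The residues r modulo 16 with r³ ≡ 13 (mod 16) are exactly {5}, and each is ≡ 5 (mod 8).

(⇒) This fails: take k = 13. Then 13 ≡ 5 (mod 8), but 13³ = 2197 ≡ 5 (mod 16), not 13.

Only the converse holds.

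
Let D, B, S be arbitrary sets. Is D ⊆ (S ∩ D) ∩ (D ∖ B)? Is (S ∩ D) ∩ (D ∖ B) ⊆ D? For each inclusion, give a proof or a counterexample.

(⟹) This inclusion fails. Take D = {1}, B = ∅, S = ∅; then 1 ∈ D but 1 ∉ (S ∩ D) ∩ (D ∖ B).

(⟸) Let x ∈ (S ∩ D) ∩ (D ∖ B). Then x ∈ D ∩ S and x ∉ B, from which x ∈ D.

The sets are not equal: only the reverse inclusion holds.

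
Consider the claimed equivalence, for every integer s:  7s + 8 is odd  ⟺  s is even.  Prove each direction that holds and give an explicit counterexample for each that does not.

Both directions fail.

[⇒] This fails: s = 1 gives 7s + 8 = 15, which is odd, but 1 is odd, not even.

[⇐] This also fails: s = 4 is even, but 7s + 8 = 36 is even, not odd.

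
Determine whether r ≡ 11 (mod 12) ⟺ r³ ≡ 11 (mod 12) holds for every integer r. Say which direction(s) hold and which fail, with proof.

The biconditional holds.

(⟸) For the converse, argue contrapositively. If r ≢ 11 (mod 12), then r is congruent to one of 0, 1, 2, 3, 4, 5, 6, 7, 8, 9, 10 modulo 12, and these give r³ ≡ 0, 1, 8, 3, 4, 5, 0, 7, 8, 9, 4 respectively — never 11.

(⟹) Suppose r ≡ 11 (mod 12). Write r = 12j + 11. Then (12j + 11)³ = 1728j³ + 4752j² + 4356j + 1331 = 12(144j³ + 396j² + 363j + 110) + 11, so r³ ≡ 11 (mod 12).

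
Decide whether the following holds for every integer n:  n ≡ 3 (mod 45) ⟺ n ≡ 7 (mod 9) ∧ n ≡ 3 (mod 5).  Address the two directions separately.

(⟹) This fails: n = 3 gives 3 ≡ 3 (mod 45) but 3 ≡ 3 (mod 9), so the conjunction on the right does not hold.

(⟸) This fails: n = 43 satisfies both congruences on the right (43 ≡ 7 mod 9 and 43 ≡ 3 mod 5) yet 43 ≡ 43 (mod 45), not 3.

Neither implication holds.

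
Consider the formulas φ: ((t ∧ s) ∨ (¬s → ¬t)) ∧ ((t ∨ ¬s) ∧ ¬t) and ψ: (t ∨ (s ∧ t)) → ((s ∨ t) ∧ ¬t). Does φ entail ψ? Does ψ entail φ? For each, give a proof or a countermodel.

(⇒) Assume the antecedent. If s is true, the antecedent cannot hold. If s is false, the antecedent forces (s = F, t = F), and (t ∨ (s ∧ t)) → ((s ∨ t) ∧ ¬t) holds there. Either way (t ∨ (s ∧ t)) → ((s ∨ t) ∧ ¬t) holds.

(⇐) This fails. Under s = T, t = F, the left side is false but the right side is true.

Only the forward implication holds.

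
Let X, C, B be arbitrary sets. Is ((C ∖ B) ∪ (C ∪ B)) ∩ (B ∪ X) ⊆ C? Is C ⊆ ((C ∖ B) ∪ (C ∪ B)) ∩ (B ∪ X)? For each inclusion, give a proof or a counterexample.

(⟹) This inclusion fails. Take X = ∅, C = ∅, B = {1}; then 1 ∈ ((C ∖ B) ∪ (C ∪ B)) ∩ (B ∪ X) but 1 ∉ C.

(⟸) This inclusion fails. Take X = ∅, C = {1}, B = ∅; then 1 ∈ C but 1 ∉ ((C ∖ B) ∪ (C ∪ B)) ∩ (B ∪ X).

(⊆) fails and (⊇) fails.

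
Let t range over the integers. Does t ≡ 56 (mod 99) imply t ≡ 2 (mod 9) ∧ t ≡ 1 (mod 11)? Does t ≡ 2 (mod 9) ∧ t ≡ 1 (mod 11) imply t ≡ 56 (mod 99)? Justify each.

Both implications hold.

(⇒) Suppose t ≡ 56 (mod 99); write t = 99j + 56. Since 9 ∣ 99, reducing mod 9 gives t ≡ 56 ≡ 2 (mod 9); since 11 ∣ 99, reducing mod 11 gives t ≡ 56 ≡ 1 (mod 11).

(⇐) Conversely, if t ≡ 2 (mod 9) and t ≡ 1 (mod 11), then by the Chinese remainder theorem t ≡ 56 (mod 99). This is exactly t ≡ 56 (mod 99).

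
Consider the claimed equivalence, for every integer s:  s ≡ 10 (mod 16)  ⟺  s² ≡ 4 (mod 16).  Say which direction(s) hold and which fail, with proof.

Forward direction. Suppose s ≡ 10 (mod 16). Write s = 16j + 10. Then (16j + 10)² = 256j² + 320j + 100 = 16(16j² + 20j + 6) + 4, so s² ≡ 4 (mod 16).

Converse. This fails: take s = 2. Then 2² = 4 ≡ 4 (mod 16), yet 2 ≡ 2 (mod 16), not 10.

Only the forward direction holds.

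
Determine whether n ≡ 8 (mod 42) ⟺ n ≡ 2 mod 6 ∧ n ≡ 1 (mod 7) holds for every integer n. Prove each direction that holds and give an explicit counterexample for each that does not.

(⇒) Suppose n ≡ 8 (mod 42); write n = 42j + 8. Since 6 ∣ 42, reducing mod 6 gives n ≡ 8 ≡ 2 (mod 6); since 7 ∣ 42, reducing mod 7 gives n ≡ 8 ≡ 1 (mod 7).

(⇐) Conversely, if n ≡ 2 (mod 6) and n ≡ 1 (mod 7), then by the Chinese remainder theorem n ≡ 8 (mod 42). This is exactly n ≡ 8 (mod 42).

Both directions hold; the statement is true.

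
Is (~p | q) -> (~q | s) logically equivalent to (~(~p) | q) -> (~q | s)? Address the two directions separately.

(→) Assume the antecedent. If q is true, the antecedent forces (q = T, p = F, s = T) or (q = T, p = T, s = T), and (~(~p) | q) -> (~q | s) holds there. If q is false, (~(~p) | q) -> (~q | s) reduces to true regardless of the other variables. Either way (~(~p) | q) -> (~q | s) holds.

(←) Assume the antecedent. If q is true, the antecedent forces (q = T, p = F, s = T) or (q = T, p = T, s = T), and (~p | q) -> (~q | s) holds there. If q is false, (~p | q) -> (~q | s) reduces to true regardless of the other variables. Either way (~p | q) -> (~q | s) holds.

The biconditional holds.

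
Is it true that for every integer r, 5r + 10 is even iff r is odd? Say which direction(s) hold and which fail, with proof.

(⇒) This fails: r = 2 gives 5r + 10 = 20, which is even, but 2 is even, not odd.

(⇐) This also fails: r = 3 is odd, but 5r + 10 = 25 is odd, not even.

Neither direction holds.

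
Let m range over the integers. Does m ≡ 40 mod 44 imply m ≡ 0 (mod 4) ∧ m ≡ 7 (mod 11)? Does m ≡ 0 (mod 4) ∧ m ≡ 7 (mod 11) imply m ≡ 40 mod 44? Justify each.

(⟹) Suppose m ≡ 40 (mod 44); write m = 44j + 40. Since 4 ∣ 44, reducing mod 4 gives m ≡ 40 ≡ 0 (mod 4); since 11 ∣ 44, reducing mod 11 gives m ≡ 40 ≡ 7 (mod 11).

(⟸) Conversely, if m ≡ 0 (mod 4) and m ≡ 7 (mod 11), then by the Chinese remainder theorem m ≡ 40 (mod 44). This is exactly m ≡ 40 (mod 44).

The biconditional holds.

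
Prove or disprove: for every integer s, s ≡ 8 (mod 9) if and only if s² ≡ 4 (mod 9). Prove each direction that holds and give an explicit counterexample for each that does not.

[⇒] This fails: take s = 8. Then 8 ≡ 8 (mod 9), but 8² = 64 ≡ 1 (mod 9), not 4.

[⇐] This fails: take s = 2. Then 2² = 4 ≡ 4 (mod 9), yet 2 ≡ 2 (mod 9), not 8.

Both directions fail.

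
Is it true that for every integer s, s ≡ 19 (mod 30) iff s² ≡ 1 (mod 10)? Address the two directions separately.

[⇒] Suppose s ≡ 19 (mod 30). Then s² ≡ 19² = 361 (mod 30), and since 10 ∣ 30, also s² ≡ 1 (mod 10).

[⇐] This fails: take s = 1. Then 1² = 1 ≡ 1 (mod 10), yet 1 ≡ 1 (mod 30), not 19.

(⇒) holds; (⇐) fails.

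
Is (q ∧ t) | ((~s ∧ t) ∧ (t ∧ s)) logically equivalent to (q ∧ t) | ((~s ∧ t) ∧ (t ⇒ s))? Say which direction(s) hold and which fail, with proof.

[⇒] Assume the antecedent. If t is true, the antecedent forces (t = T, s = F, q = T) or (t = T, s = T, q = T), and (q ∧ t) | ((~s ∧ t) ∧ (t ⇒ s)) holds there. If t is false, the antecedent cannot hold. Either way (q ∧ t) | ((~s ∧ t) ∧ (t ⇒ s)) holds.

[⇐] Assume the antecedent. If t is true, the antecedent forces (t = T, s = F, q = T) or (t = T, s = T, q = T), and (q ∧ t) | ((~s ∧ t) ∧ (t ∧ s)) holds there. If t is false, the antecedent cannot hold. Either way (q ∧ t) | ((~s ∧ t) ∧ (t ∧ s)) holds.

The biconditional holds.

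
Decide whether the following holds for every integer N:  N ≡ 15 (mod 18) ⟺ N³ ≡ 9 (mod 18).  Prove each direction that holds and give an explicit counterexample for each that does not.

The forward direction holds; the converse fails.

(⟹) Suppose N ≡ 15 (mod 18). Write N = 18j + 15. Then (18j + 15)³ = 5832j³ + 14580j² + 12150j + 3375 = 18(324j³ + 810j² + 675j + 187) + 9, so N³ ≡ 9 (mod 18).

(⟸) This fails: take N = 3. Then 3³ = 27 ≡ 9 (mod 18), yet 3 ≡ 3 (mod 18), not 15.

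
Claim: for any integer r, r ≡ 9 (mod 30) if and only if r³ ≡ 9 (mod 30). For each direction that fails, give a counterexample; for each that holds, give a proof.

(⟹) Suppose r ≡ 9 (mod 30). Write r = 30j + 9. Then (30j + 9)³ = 27000j³ + 24300j² + 7290j + 729 = 30(900j³ + 810j² + 243j + 24) + 9, so r³ ≡ 9 (mod 30).

(⟸) Conversely, suppose r³ ≡ 9 (mod 30). The only residue r in {0, …, 29} with r³ ≡ 9 (mod 30) is r = 9, so r ≡ 9 (mod 30).

Both directions hold; the statement is true.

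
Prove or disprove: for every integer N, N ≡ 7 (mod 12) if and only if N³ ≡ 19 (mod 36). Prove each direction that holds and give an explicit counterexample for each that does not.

Both directions hold; the statement is true.

[⇐] The residues r modulo 36 with r³ ≡ 19 (mod 36) are exactly {7, 19, 31}, and each is ≡ 7 (mod 12).

[⇒] Suppose N ≡ 7 (mod 12). Working modulo 36, N ∈ {7, 19, 31}; for each such r, r³ ≡ 19 (mod 36).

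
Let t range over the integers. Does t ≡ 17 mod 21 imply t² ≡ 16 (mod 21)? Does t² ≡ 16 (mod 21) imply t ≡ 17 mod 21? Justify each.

(→) Suppose t ≡ 17 mod 21. Write t = 21j + 17. Then (21j + 17)² = 441j² + 714j + 289 = 21(21j² + 34j + 13) + 16, so t² ≡ 16 (mod 21).

(←) This fails: take t = 4. Then 4² = 16 ≡ 16 (mod 21), yet 4 ≡ 4 (mod 21), not 17.

(⇒) holds; (⇐) fails.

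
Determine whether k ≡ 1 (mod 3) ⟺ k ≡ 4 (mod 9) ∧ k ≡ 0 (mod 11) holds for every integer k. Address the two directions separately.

(←) If k ≡ 4 (mod 9) and k ≡ 0 (mod 11), then by the Chinese remainder theorem k ≡ 22 (mod 99). Since 22 ≡ 1 (mod 3) and 3 ∣ 99, we get k ≡ 1 (mod 3).

(→) This fails: k = 1 gives 1 ≡ 1 (mod 3) but 1 ≡ 1 (mod 9), so the conjunction on the right does not hold.

The forward direction fails; the converse holds.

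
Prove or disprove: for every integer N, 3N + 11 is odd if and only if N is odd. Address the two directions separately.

(→) This fails: N = 6 gives 3N + 11 = 29, which is odd, but 6 is even, not odd.

(←) This also fails: N = 1 is odd, but 3N + 11 = 14 is even, not odd.

(⇒) fails and (⇐) fails.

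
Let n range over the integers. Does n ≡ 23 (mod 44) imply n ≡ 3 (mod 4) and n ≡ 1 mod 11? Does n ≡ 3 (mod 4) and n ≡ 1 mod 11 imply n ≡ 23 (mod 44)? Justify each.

(⟹) Suppose n ≡ 23 (mod 44); write n = 44j + 23. Since 4 ∣ 44, reducing mod 4 gives n ≡ 23 ≡ 3 (mod 4); since 11 ∣ 44, reducing mod 11 gives n ≡ 23 ≡ 1 (mod 11).

(⟸) Conversely, if n ≡ 3 (mod 4) and n ≡ 1 (mod 11), then by the Chinese remainder theorem n ≡ 23 (mod 44). This is exactly n ≡ 23 (mod 44).

Both implications hold.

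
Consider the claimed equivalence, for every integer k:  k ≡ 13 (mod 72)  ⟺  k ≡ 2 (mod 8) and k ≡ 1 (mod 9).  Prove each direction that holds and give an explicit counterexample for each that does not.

[⇒] This fails: k = 13 gives 13 ≡ 13 (mod 72) but 13 ≡ 5 (mod 8), so the conjunction on the right does not hold.

[⇐] This fails: k = 10 satisfies both congruences on the right (10 ≡ 2 mod 8 and 10 ≡ 1 mod 9) yet 10 ≡ 10 (mod 72), not 13.

(⇒) fails and (⇐) fails.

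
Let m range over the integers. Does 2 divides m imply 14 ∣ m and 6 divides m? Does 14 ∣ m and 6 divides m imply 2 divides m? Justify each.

[⇐] Suppose 14 ∣ m and 6 ∣ m. Any common multiple of 14 and 6 is a multiple of their lcm; here lcm(14, 6) = 14·6/gcd(14, 6) = 84/2 = 42, so 42 ∣ m. Since 2 ∣ 42, it follows that 2 ∣ m.

[⇒] This fails: take m = 2. Certainly 2 ∣ 2, but 14 ∤ 2.

Not equivalent: only (⇐) holds.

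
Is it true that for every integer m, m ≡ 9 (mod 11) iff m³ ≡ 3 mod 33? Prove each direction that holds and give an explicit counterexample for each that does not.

(⇒) This fails: take m = 20. Then 20 ≡ 9 (mod 11), but 20³ = 8000 ≡ 14 (mod 33), not 3.

(⇐) Conversely, the residues r modulo 33 with r³ ≡ 3 (mod 33) are exactly {9}, and each is ≡ 9 (mod 11).

Only the reverse direction holds.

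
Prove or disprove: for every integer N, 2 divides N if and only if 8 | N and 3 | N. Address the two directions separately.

(⟸) Suppose 8 ∣ N and 3 ∣ N. Any common multiple of 8 and 3 is a multiple of their lcm; here gcd(8, 3) = 1, so lcm(8, 3) = 8·3 = 24, so 24 ∣ N. Since 2 ∣ 24, it follows that 2 ∣ N.

(⟹) This fails: take N = 2. Certainly 2 ∣ 2, but 8 ∤ 2.

Not equivalent: only (⇐) holds.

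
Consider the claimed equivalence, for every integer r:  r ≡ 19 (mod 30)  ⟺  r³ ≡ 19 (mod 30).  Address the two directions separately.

Both implications hold.

Forward direction. Suppose r ≡ 19 (mod 30). Write r = 30j + 19. Then (30j + 19)³ = 27000j³ + 51300j² + 32490j + 6859 = 30(900j³ + 1710j² + 1083j + 228) + 19, so r³ ≡ 19 (mod 30).

Converse. Suppose r³ ≡ 19 (mod 30). The only residue r in {0, …, 29} with r³ ≡ 19 (mod 30) is r = 19, so r ≡ 19 (mod 30).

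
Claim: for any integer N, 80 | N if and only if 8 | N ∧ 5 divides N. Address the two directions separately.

(←) This fails: take N = 40. Both 8 ∣ 40 and 5 ∣ 40, yet 40 is not a multiple of 80 (since 40 = 0·80 + 40), so 80 ∤ 40.

(→) If 80 ∣ N, write N = 80q. Since 80 = 10·8, N = 8·(10q), so 8 ∣ N; and since 80 = 16·5, N = 5·(16q), so 5 ∣ N.

The forward direction holds; the converse fails.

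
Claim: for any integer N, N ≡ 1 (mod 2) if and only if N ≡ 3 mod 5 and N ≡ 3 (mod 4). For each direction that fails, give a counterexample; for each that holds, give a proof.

[⇒] This fails: N = 1 gives 1 ≡ 1 (mod 2) but 1 ≡ 1 (mod 5), so the conjunction on the right does not hold.

[⇐] Conversely, if N ≡ 3 (mod 5) and N ≡ 3 (mod 4), then by the Chinese remainder theorem N ≡ 3 (mod 20). Since 3 ≡ 1 (mod 2) and 2 ∣ 20, we get N ≡ 1 (mod 2).

Only the reverse direction holds.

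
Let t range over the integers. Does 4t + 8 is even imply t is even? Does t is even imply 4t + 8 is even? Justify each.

The forward direction fails; the converse holds.

(←) Suppose t is even. Since 4 is even, 4t is even for every t, so 4t + 8 has the same parity as 8, which is even. Hence 4t + 8 is even.

(→) This fails: take t = 1. Then 4t + 8 = 12, which is even, yet t = 1 is odd, not even.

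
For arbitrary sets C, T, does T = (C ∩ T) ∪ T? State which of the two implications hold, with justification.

Forward inclusion. Let x ∈ T. Then either x ∈ T and x ∉ C; or x ∈ C ∩ T. In each case x ∈ (C ∩ T) ∪ T, so T ⊆ (C ∩ T) ∪ T.

Reverse inclusion. Let x ∈ (C ∩ T) ∪ T. Then either x ∈ T and x ∉ C; or x ∈ C ∩ T. In each case x ∈ T, so (C ∩ T) ∪ T ⊆ T.

Both inclusions hold; the sets are equal.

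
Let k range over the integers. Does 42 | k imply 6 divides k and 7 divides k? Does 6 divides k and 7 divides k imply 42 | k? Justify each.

The biconditional holds.

Converse. Suppose 6 ∣ k and 7 ∣ k. Any common multiple of 6 and 7 is a multiple of their lcm; here gcd(6, 7) = 1, so lcm(6, 7) = 6·7 = 42, so 42 ∣ k.

Forward direction. If 42 ∣ k, write k = 42q. Since 42 = 7·6, k = 6·(7q), so 6 ∣ k; and since 42 = 6·7, k = 7·(6q), so 7 ∣ k.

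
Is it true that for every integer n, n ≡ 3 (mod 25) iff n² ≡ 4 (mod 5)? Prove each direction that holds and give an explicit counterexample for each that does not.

Not equivalent: only (⇒) holds.

Forward direction. Suppose n ≡ 3 (mod 25). Then n² ≡ 3² = 9 (mod 25), and since 5 ∣ 25, also n² ≡ 4 (mod 5).

Converse. This fails: take n = 2. Then 2² = 4 ≡ 4 (mod 5), yet 2 ≡ 2 (mod 25), not 3.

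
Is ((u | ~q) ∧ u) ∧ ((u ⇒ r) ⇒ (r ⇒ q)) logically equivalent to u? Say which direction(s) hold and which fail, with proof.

[⇐] This fails. Under u = T, q = F, r = T, the left side is false but the right side is true.

[⇒] Assume the antecedent. If u is true, u reduces to true regardless of the other variables. If u is false, the antecedent cannot hold. Either way u holds.

(⇒) holds; (⇐) fails.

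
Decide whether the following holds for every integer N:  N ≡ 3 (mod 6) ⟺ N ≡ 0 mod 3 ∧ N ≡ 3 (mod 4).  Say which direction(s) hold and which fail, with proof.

[⇒] This fails: N = 9 gives 9 ≡ 3 (mod 6) but 9 ≡ 1 (mod 4), so the conjunction on the right does not hold.

[⇐] Conversely, if N ≡ 0 (mod 3) and N ≡ 3 (mod 4), then by the Chinese remainder theorem N ≡ 3 (mod 12). Since 3 ≡ 3 (mod 6) and 6 ∣ 12, we get N ≡ 3 (mod 6).

The forward direction fails; the converse holds.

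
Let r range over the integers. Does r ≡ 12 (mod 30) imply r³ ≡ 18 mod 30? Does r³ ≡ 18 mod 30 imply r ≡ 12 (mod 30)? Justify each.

(⇒) Suppose r ≡ 12 (mod 30). Write r = 30j + 12. Then (30j + 12)³ = 27000j³ + 32400j² + 12960j + 1728 = 30(900j³ + 1080j² + 432j + 57) + 18, so r³ ≡ 18 (mod 30).

(⇐) Conversely, suppose r³ ≡ 18 (mod 30). The only residue r in {0, …, 29} with r³ ≡ 18 (mod 30) is r = 12, so r ≡ 12 (mod 30).

The biconditional holds.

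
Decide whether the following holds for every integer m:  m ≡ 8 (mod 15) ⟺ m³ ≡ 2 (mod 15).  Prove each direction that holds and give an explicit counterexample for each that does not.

(⇐) Suppose m³ ≡ 2 (mod 15). The only residue r in {0, …, 14} with r³ ≡ 2 (mod 15) is r = 8, so m ≡ 8 (mod 15).

(⇒) Suppose m ≡ 8 (mod 15). Write m = 15j + 8. Then (15j + 8)³ = 3375j³ + 5400j² + 2880j + 512 = 15(225j³ + 360j² + 192j + 34) + 2, so m³ ≡ 2 (mod 15).

Both directions hold.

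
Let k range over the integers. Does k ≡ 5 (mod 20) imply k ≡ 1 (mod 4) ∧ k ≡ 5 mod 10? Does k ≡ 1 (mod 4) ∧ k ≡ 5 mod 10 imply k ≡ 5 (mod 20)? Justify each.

[⇒] Suppose k ≡ 5 (mod 20); write k = 20j + 5. Since 4 ∣ 20, reducing mod 4 gives k ≡ 5 ≡ 1 (mod 4); since 10 ∣ 20, reducing mod 10 gives k ≡ 5 (mod 10).

[⇐] Conversely, if k ≡ 1 (mod 4) and k ≡ 5 (mod 10), then by the Chinese remainder theorem k ≡ 5 (mod 20). This is exactly k ≡ 5 (mod 20).

Both directions hold; the statement is true.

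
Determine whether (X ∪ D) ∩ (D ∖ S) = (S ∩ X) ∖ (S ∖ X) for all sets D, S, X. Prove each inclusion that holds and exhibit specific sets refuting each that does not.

(⊆) fails and (⊇) fails.

(⊆) This inclusion fails. Take D = {1}, S = ∅, X = ∅; then 1 ∈ (X ∪ D) ∩ (D ∖ S) but 1 ∉ (S ∩ X) ∖ (S ∖ X).

(⊇) This inclusion fails. Take D = ∅, S = {1}, X = {1}; then 1 ∈ (S ∩ X) ∖ (S ∖ X) but 1 ∉ (X ∪ D) ∩ (D ∖ S).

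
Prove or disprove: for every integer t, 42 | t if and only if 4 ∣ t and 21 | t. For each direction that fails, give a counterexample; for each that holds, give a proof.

Only the converse holds.

(⟹) This fails: take t = 42. Certainly 42 ∣ 42, but 4 ∤ 42.

(⟸) Suppose 4 ∣ t and 21 ∣ t. Any common multiple of 4 and 21 is a multiple of their lcm; here gcd(4, 21) = 1, so lcm(4, 21) = 4·21 = 84, so 84 ∣ t. Since 42 ∣ 84, it follows that 42 ∣ t.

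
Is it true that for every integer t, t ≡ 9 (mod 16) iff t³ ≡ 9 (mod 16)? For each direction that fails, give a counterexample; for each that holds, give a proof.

Both directions hold.

Forward direction. Suppose t ≡ 9 (mod 16). Write t = 16j + 9. Then (16j + 9)³ = 4096j³ + 6912j² + 3888j + 729 = 16(256j³ + 432j² + 243j + 45) + 9, so t³ ≡ 9 (mod 16).

Converse. Suppose t³ ≡ 9 (mod 16). The only residue r in {0, …, 15} with r³ ≡ 9 (mod 16) is r = 9, so t ≡ 9 (mod 16).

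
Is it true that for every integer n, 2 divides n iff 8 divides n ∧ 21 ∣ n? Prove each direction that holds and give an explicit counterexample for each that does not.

Not equivalent: only (⇐) holds.

(⟸) Suppose 8 ∣ n and 21 ∣ n. Any common multiple of 8 and 21 is a multiple of their lcm; here gcd(8, 21) = 1, so lcm(8, 21) = 8·21 = 168, so 168 ∣ n. Since 2 ∣ 168, it follows that 2 ∣ n.

(⟹) This fails: take n = 2. Certainly 2 ∣ 2, but 8 ∤ 2.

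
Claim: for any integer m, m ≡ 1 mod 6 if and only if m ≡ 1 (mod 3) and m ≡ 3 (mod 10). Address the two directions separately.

Only the converse holds.

[⇒] This fails: m = 1 gives 1 ≡ 1 (mod 6) but 1 ≡ 1 (mod 10), so the conjunction on the right does not hold.

[⇐] Conversely, if m ≡ 1 (mod 3) and m ≡ 3 (mod 10), then by the Chinese remainder theorem m ≡ 13 (mod 30). Since 13 ≡ 1 (mod 6) and 6 ∣ 30, we get m ≡ 1 (mod 6).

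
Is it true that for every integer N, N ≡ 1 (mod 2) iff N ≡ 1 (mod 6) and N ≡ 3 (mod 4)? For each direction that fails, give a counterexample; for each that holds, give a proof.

Only the converse holds.

Forward direction. This fails: N = 1 gives 1 ≡ 1 (mod 2) but 1 ≡ 1 (mod 4), so the conjunction on the right does not hold.

Converse. If N ≡ 1 (mod 6) and N ≡ 3 (mod 4), then by the Chinese remainder theorem N ≡ 7 (mod 12). Since 7 ≡ 1 (mod 2) and 2 ∣ 12, we get N ≡ 1 (mod 2).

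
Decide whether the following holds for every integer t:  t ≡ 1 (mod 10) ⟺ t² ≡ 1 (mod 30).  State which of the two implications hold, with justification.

Both directions fail.

(⟹) This fails: take t = 21. Then 21 ≡ 1 (mod 10), but 21² = 441 ≡ 21 (mod 30), not 1.

(⟸) This fails: take t = 19. Then 19² = 361 ≡ 1 (mod 30), yet 19 ≡ 9 (mod 10), not 1.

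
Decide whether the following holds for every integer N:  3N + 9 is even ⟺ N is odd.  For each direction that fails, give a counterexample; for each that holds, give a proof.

(⇒) Suppose 3N + 9 is even. Since 3 is odd, 3N and N have the same parity, so 3N + 9 ≡ N + 9 (mod 2). As 9 is odd, 3N + 9 is even exactly when N is odd. Thus N is odd.

(⇐) Conversely, suppose N is odd; write N = 2j + 1. Then 3N + 9 = 3·(2j + 1) + 9 = 2·3j + 12, which is even.

Both directions hold; the statement is true.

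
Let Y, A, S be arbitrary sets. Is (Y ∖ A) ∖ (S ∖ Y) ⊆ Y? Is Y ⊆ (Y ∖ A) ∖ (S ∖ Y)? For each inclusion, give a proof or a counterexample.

(⟸) This inclusion fails. Take Y = {1}, A = {1}, S = ∅; then 1 ∈ Y but 1 ∉ (Y ∖ A) ∖ (S ∖ Y).

(⟹) Let x ∈ (Y ∖ A) ∖ (S ∖ Y). Then either x ∈ Y and x ∉ A, S; or x ∈ Y ∩ S and x ∉ A. In each case x ∈ Y, so (Y ∖ A) ∖ (S ∖ Y) ⊆ Y.

The sets are not equal: only the forward inclusion holds.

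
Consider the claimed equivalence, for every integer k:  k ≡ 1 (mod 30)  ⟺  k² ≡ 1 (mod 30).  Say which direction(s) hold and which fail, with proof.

Not equivalent: only (⇒) holds.

(→) Suppose k ≡ 1 (mod 30). Write k = 30j + 1. Then (30j + 1)² = 900j² + 60j + 1 = 30(30j² + 2j) + 1, so k² ≡ 1 (mod 30).

(←) This fails: take k = 11. Then 11² = 121 ≡ 1 (mod 30), yet 11 ≡ 11 (mod 30), not 1.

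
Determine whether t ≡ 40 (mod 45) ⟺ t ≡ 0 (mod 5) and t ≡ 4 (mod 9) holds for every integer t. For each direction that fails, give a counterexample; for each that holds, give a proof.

[⇐] If t ≡ 0 (mod 5) and t ≡ 4 (mod 9), then by the Chinese remainder theorem t ≡ 40 (mod 45). This is exactly t ≡ 40 (mod 45).

[⇒] Suppose t ≡ 40 (mod 45); write t = 45j + 40. Since 5 ∣ 45, reducing mod 5 gives t ≡ 40 ≡ 0 (mod 5); since 9 ∣ 45, reducing mod 9 gives t ≡ 40 ≡ 4 (mod 9).

Both directions hold; the statement is true.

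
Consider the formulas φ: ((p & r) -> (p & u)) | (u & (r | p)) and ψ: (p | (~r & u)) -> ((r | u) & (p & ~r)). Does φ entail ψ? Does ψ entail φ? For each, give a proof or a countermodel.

Only the converse holds.

(→) This fails. Under p = T, r = F, u = F, the left side is true but the right side is false.

(←) Assume the antecedent. If p is true, the antecedent forces (p = T, r = F, u = T), and the consequent holds there. If p is false, the consequent reduces to true regardless of the other variables. Either way the consequent holds.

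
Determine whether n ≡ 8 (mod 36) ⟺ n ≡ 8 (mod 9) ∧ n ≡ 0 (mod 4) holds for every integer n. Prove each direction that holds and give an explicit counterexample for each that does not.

The biconditional holds.

(⇒) Suppose n ≡ 8 (mod 36); write n = 36j + 8. Since 9 ∣ 36, reducing mod 9 gives n ≡ 8 (mod 9); since 4 ∣ 36, reducing mod 4 gives n ≡ 8 ≡ 0 (mod 4).

(⇐) Conversely, if n ≡ 8 (mod 9) and n ≡ 0 (mod 4), then by the Chinese remainder theorem n ≡ 8 (mod 36). This is exactly n ≡ 8 (mod 36).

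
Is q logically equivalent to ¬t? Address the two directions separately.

Both directions fail.

[⇒] This fails. Under t = T, q = T, the left side is true but the right side is false.

[⇐] This fails. Under t = F, q = F, the left side is false but the right side is true.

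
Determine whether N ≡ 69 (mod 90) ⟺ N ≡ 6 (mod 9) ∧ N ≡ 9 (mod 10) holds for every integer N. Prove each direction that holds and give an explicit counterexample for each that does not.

Both directions hold; the statement is true.

(⇒) Suppose N ≡ 69 (mod 90); write N = 90j + 69. Since 9 ∣ 90, reducing mod 9 gives N ≡ 69 ≡ 6 (mod 9); since 10 ∣ 90, reducing mod 10 gives N ≡ 69 ≡ 9 (mod 10).

(⇐) Conversely, if N ≡ 6 (mod 9) and N ≡ 9 (mod 10), then by the Chinese remainder theorem N ≡ 69 (mod 90). This is exactly N ≡ 69 (mod 90).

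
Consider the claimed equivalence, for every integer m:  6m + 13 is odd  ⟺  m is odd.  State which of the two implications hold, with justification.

[⇒] This fails: take m = 2. Then 6m + 13 = 25, which is odd, yet m = 2 is even, not odd.

[⇐] Suppose m is odd. Since 6 is even, 6m is even for every m, so 6m + 13 has the same parity as 13, which is odd. Hence 6m + 13 is odd.

Only the converse holds.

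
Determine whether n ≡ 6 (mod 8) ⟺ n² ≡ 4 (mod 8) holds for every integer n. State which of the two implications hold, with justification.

Forward direction. Suppose n ≡ 6 (mod 8). Write n = 8j + 6. Then (8j + 6)² = 64j² + 96j + 36 = 8(8j² + 12j + 4) + 4, so n² ≡ 4 (mod 8).

Converse. This fails: take n = 2. Then 2² = 4 ≡ 4 (mod 8), yet 2 ≡ 2 (mod 8), not 6.

Not equivalent: only (⇒) holds.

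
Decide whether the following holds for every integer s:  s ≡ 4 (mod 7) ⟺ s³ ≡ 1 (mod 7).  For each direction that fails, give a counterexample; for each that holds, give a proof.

(⇒) holds; (⇐) fails.

(⇒) Suppose s ≡ 4 (mod 7). Write s = 7j + 4. Then (7j + 4)³ = 343j³ + 588j² + 336j + 64 = 7(49j³ + 84j² + 48j + 9) + 1, so s³ ≡ 1 (mod 7).

(⇐) This fails: take s = 1. Then 1³ = 1 ≡ 1 (mod 7), yet 1 ≡ 1 (mod 7), not 4.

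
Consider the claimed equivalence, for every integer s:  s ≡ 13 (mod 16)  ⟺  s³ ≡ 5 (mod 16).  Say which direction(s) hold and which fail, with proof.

Both implications hold.

(⟹) Suppose s ≡ 13 (mod 16). Write s = 16j + 13. Then (16j + 13)³ = 4096j³ + 9984j² + 8112j + 2197 = 16(256j³ + 624j² + 507j + 137) + 5, so s³ ≡ 5 (mod 16).

(⟸) Conversely, suppose s³ ≡ 5 (mod 16). The only residue r in {0, …, 15} with r³ ≡ 5 (mod 16) is r = 13, so s ≡ 13 (mod 16).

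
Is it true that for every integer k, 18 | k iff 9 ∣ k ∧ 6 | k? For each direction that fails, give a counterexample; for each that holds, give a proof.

Both directions hold.

(⟹) If 18 ∣ k, write k = 18q. Since 18 = 2·9, k = 9·(2q), so 9 ∣ k; and since 18 = 3·6, k = 6·(3q), so 6 ∣ k.

(⟸) Suppose 9 ∣ k and 6 ∣ k. Any common multiple of 9 and 6 is a multiple of their lcm; here lcm(9, 6) = 9·6/gcd(9, 6) = 54/3 = 18, so 18 ∣ k.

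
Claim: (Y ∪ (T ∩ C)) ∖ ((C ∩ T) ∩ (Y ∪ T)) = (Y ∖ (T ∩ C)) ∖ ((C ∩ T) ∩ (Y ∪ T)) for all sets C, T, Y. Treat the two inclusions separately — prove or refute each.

Both inclusions hold.

(⟸) Let x ∈ (Y ∖ (T ∩ C)) ∖ ((C ∩ T) ∩ (Y ∪ T)). Then either x ∈ Y and x ∉ C, T; or x ∈ C ∩ Y and x ∉ T; or x ∈ T ∩ Y and x ∉ C. In each case x ∈ (Y ∪ (T ∩ C)) ∖ ((C ∩ T) ∩ (Y ∪ T)), so (Y ∖ (T ∩ C)) ∖ ((C ∩ T) ∩ (Y ∪ T)) ⊆ (Y ∪ (T ∩ C)) ∖ ((C ∩ T) ∩ (Y ∪ T)).

(⟹) Let x ∈ (Y ∪ (T ∩ C)) ∖ ((C ∩ T) ∩ (Y ∪ T)). Then either x ∈ Y and x ∉ C, T; or x ∈ C ∩ Y and x ∉ T; or x ∈ T ∩ Y and x ∉ C. In each case x ∈ (Y ∖ (T ∩ C)) ∖ ((C ∩ T) ∩ (Y ∪ T)), so (Y ∪ (T ∩ C)) ∖ ((C ∩ T) ∩ (Y ∪ T)) ⊆ (Y ∖ (T ∩ C)) ∖ ((C ∩ T) ∩ (Y ∪ T)).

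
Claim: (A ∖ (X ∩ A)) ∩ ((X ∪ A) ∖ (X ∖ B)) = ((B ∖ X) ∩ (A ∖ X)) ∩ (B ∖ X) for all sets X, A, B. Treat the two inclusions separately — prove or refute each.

The sets are not equal: only the reverse inclusion holds.

(⊆) This inclusion fails. Take X = ∅, A = {1}, B = ∅; then 1 ∈ (A ∖ (X ∩ A)) ∩ ((X ∪ A) ∖ (X ∖ B)) but 1 ∉ ((B ∖ X) ∩ (A ∖ X)) ∩ (B ∖ X).

(⊇) Let x ∈ ((B ∖ X) ∩ (A ∖ X)) ∩ (B ∖ X). Then x ∈ A ∩ B and x ∉ X, from which x ∈ (A ∖ (X ∩ A)) ∩ ((X ∪ A) ∖ (X ∖ B)).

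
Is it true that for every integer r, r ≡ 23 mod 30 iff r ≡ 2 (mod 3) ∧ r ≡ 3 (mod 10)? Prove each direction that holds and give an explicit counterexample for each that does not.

Equivalent; both directions hold.

(⇒) Suppose r ≡ 23 (mod 30); write r = 30j + 23. Since 3 ∣ 30, reducing mod 3 gives r ≡ 23 ≡ 2 (mod 3); since 10 ∣ 30, reducing mod 10 gives r ≡ 23 ≡ 3 (mod 10).

(⇐) Conversely, if r ≡ 2 (mod 3) and r ≡ 3 (mod 10), then by the Chinese remainder theorem r ≡ 23 (mod 30). This is exactly r ≡ 23 (mod 30).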